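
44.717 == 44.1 False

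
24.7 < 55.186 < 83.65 True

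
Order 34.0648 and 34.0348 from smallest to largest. 34.0348, 34.0648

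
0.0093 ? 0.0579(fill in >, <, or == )<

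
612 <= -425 False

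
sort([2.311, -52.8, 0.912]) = [-52.8, 0.912, 2.311]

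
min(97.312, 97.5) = 97.312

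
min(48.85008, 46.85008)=46.85008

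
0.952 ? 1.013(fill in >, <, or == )<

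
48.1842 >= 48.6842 False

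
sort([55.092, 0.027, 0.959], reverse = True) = [55.092, 0.959, 0.027]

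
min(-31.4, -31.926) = -31.926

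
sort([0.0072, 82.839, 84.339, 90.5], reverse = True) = [90.5, 84.339, 82.839, 0.0072]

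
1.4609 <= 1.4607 False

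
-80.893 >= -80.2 False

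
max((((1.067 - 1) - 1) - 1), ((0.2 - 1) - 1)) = -1.8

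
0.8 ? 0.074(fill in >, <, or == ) >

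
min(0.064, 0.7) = 0.064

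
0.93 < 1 True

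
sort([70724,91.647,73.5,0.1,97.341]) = [0.1,73.5,91.647,97.341,70724]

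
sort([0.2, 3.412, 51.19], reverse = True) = [51.19, 3.412, 0.2]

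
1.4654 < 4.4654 True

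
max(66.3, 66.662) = 66.662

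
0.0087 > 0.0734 False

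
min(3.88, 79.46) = 3.88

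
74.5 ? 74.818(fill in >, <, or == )<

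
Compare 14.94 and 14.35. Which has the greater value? 14.94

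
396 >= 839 False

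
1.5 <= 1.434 False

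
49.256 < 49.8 True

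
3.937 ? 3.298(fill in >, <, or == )>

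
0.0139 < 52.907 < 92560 True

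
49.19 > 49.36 False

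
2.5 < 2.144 False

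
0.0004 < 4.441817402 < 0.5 False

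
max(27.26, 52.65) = 52.65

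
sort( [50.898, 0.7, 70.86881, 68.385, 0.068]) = [0.068, 0.7, 50.898, 68.385, 70.86881]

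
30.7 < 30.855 True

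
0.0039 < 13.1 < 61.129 True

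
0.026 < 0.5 True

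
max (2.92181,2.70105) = 2.92181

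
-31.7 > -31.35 False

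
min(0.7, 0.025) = 0.025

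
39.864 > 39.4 True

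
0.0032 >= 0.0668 False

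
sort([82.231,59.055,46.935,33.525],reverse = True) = [82.231,59.055,46.935,33.525]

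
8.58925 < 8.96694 True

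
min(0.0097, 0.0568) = 0.0097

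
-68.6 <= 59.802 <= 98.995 True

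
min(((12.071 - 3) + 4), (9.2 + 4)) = 13.071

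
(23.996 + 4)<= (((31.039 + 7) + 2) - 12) True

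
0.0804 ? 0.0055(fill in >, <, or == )>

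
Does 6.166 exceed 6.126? Yes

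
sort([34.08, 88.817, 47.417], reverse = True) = [88.817, 47.417, 34.08]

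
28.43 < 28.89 True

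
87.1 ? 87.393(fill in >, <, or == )<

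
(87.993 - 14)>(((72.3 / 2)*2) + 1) True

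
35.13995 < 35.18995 True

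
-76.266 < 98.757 True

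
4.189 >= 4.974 False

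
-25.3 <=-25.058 True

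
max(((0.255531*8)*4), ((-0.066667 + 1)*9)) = 8.399997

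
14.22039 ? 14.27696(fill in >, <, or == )<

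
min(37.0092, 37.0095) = 37.0092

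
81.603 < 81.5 False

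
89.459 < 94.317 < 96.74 True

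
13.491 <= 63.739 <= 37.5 False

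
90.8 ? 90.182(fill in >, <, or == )>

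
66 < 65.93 False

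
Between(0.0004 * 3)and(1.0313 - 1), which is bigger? (1.0313 - 1)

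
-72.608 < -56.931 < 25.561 True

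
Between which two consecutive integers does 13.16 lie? 13 and 14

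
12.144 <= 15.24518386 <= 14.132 False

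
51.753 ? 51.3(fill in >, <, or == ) >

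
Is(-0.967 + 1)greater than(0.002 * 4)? Yes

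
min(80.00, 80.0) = 80.00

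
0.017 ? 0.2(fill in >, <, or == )<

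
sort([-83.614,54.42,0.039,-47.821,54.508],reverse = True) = [54.508,54.42,0.039,-47.821,-83.614]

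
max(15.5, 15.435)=15.5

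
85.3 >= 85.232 True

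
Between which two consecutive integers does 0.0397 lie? 0 and 1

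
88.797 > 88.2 True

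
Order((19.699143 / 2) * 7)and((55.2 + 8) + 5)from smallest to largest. ((55.2 + 8) + 5), ((19.699143 / 2) * 7)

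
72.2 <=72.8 True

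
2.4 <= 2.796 True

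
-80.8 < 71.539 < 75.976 True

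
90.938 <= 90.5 False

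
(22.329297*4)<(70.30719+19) False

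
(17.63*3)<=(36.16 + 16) False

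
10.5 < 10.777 True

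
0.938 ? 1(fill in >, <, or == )<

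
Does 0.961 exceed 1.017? No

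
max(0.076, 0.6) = 0.6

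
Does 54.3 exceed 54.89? No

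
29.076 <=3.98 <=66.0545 False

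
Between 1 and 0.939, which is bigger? 1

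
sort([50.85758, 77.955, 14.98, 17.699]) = [14.98, 17.699, 50.85758, 77.955]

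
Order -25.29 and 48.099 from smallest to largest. -25.29,48.099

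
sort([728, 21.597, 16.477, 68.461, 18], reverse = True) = [728, 68.461, 21.597, 18, 16.477]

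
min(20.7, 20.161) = 20.161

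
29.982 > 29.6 True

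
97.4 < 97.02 False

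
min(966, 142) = 142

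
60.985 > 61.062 False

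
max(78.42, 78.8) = 78.8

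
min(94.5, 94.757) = 94.5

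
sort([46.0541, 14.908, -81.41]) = [-81.41, 14.908, 46.0541]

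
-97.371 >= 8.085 False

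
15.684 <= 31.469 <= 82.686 True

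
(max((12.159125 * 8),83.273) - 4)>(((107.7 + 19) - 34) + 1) False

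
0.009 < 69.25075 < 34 False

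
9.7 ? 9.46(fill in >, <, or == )>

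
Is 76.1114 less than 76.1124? Yes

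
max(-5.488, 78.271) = 78.271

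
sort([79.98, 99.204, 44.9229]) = [44.9229, 79.98, 99.204]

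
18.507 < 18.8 True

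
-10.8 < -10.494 True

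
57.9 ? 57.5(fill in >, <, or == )>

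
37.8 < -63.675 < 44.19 False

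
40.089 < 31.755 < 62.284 False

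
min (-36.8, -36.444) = -36.8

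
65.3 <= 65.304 True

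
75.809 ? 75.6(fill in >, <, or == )>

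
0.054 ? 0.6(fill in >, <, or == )<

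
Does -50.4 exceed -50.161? No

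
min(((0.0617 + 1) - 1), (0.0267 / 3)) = 0.0089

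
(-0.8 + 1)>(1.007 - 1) True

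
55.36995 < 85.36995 True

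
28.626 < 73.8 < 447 True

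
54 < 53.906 False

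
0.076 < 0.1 True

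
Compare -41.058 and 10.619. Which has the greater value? 10.619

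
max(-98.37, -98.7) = -98.37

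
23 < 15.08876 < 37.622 False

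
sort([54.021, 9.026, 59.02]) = [9.026, 54.021, 59.02]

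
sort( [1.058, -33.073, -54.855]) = [-54.855, -33.073, 1.058]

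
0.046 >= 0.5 False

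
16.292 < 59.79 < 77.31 True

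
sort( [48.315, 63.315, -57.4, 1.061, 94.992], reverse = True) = [94.992, 63.315, 48.315, 1.061, -57.4]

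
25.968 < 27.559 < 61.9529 True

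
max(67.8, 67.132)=67.8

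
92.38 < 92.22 False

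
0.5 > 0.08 True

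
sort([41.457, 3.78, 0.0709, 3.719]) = [0.0709, 3.719, 3.78, 41.457]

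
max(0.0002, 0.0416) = 0.0416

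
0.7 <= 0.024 False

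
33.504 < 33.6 True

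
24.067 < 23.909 False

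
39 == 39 True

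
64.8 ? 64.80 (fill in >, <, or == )==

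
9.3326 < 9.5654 True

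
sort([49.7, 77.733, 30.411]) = [30.411, 49.7, 77.733]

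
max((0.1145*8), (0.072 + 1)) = 1.072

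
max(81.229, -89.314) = 81.229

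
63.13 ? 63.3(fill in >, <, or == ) <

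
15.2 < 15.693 True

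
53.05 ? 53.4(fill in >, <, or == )<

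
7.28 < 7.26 False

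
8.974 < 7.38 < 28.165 False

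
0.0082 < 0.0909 True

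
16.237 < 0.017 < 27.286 False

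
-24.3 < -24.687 False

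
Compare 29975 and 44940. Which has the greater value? 44940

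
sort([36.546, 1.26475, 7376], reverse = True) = [7376, 36.546, 1.26475]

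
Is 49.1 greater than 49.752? No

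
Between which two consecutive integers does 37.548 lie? 37 and 38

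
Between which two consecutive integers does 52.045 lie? 52 and 53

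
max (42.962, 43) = 43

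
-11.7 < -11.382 True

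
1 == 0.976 False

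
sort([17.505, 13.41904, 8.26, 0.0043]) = [0.0043, 8.26, 13.41904, 17.505]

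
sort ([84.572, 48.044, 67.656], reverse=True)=[84.572, 67.656, 48.044]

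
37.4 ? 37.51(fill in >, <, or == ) <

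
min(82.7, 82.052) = 82.052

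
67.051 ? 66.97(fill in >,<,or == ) >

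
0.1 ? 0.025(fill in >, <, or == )>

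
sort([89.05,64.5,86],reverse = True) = [89.05,86,64.5]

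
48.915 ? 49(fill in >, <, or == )<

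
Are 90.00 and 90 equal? Yes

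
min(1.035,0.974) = 0.974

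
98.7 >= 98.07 True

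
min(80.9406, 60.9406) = 60.9406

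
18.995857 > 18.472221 True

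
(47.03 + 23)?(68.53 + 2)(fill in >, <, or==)<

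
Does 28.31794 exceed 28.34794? No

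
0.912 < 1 True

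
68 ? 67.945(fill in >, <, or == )>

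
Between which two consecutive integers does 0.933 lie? 0 and 1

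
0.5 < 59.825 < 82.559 True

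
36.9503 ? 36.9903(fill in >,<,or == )<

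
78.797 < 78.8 True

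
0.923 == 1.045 False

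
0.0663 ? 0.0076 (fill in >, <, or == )>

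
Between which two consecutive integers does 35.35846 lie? 35 and 36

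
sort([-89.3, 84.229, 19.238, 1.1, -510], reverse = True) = [84.229, 19.238, 1.1, -89.3, -510]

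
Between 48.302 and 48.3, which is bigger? 48.302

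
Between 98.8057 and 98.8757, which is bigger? 98.8757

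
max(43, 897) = 897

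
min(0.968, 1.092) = 0.968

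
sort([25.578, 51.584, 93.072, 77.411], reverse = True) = [93.072, 77.411, 51.584, 25.578]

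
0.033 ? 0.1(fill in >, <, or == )<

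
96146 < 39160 False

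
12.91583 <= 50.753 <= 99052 True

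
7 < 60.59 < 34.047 False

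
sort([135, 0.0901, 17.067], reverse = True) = [135, 17.067, 0.0901]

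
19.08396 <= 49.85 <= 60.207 True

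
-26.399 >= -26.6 True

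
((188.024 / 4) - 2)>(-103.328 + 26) True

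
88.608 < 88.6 False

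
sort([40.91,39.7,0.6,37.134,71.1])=[0.6,37.134,39.7,40.91,71.1]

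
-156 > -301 True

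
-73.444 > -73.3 False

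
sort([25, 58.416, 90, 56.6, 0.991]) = [0.991, 25, 56.6, 58.416, 90]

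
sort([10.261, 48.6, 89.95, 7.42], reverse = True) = [89.95, 48.6, 10.261, 7.42]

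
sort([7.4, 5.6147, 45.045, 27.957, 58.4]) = [5.6147, 7.4, 27.957, 45.045, 58.4]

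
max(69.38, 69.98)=69.98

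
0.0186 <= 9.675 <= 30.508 True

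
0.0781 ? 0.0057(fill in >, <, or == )>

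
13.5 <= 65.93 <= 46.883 False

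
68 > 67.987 True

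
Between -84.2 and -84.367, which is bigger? -84.2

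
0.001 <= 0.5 True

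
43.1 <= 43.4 True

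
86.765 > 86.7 True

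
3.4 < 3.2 False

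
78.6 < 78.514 False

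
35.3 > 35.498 False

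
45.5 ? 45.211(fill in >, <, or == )>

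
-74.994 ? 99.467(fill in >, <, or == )<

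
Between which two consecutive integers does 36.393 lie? 36 and 37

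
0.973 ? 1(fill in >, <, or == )<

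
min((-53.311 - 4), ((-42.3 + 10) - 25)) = -57.311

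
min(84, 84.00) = 84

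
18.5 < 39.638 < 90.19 True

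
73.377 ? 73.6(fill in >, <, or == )<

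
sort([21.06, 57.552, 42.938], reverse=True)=[57.552, 42.938, 21.06]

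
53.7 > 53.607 True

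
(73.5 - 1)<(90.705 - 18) True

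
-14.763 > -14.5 False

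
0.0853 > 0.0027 True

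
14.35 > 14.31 True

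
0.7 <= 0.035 False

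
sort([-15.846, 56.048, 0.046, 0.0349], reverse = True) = [56.048, 0.046, 0.0349, -15.846]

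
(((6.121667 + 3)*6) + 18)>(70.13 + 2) True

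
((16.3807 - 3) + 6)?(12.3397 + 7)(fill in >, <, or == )>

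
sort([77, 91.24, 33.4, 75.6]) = [33.4, 75.6, 77, 91.24]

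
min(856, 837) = 837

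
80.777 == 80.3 False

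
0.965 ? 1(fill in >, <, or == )<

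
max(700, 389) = 700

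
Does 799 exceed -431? Yes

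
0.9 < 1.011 True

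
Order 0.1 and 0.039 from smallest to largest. 0.039,0.1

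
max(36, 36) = 36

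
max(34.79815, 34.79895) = 34.79895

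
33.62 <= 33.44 False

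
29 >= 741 False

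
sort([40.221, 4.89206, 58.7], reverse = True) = [58.7, 40.221, 4.89206]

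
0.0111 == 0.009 False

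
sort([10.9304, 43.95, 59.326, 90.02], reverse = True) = [90.02, 59.326, 43.95, 10.9304]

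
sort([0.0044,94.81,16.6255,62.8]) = [0.0044,16.6255,62.8,94.81]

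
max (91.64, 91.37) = 91.64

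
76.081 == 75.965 False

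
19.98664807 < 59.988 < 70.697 True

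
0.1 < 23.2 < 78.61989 True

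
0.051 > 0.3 False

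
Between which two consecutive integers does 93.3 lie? 93 and 94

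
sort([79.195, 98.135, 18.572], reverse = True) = [98.135, 79.195, 18.572]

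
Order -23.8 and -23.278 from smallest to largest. -23.8, -23.278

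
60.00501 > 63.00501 False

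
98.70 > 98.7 False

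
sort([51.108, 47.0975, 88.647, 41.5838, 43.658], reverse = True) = [88.647, 51.108, 47.0975, 43.658, 41.5838]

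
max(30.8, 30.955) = 30.955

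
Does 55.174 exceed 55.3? No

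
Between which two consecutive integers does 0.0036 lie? 0 and 1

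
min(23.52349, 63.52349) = 23.52349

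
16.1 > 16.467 False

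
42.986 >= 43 False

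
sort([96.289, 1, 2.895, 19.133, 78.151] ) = [1, 2.895, 19.133, 78.151, 96.289]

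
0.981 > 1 False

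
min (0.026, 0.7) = 0.026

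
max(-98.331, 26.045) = 26.045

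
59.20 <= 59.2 True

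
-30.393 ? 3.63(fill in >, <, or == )<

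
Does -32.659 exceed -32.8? Yes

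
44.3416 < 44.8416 True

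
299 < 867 True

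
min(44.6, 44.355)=44.355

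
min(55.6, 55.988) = 55.6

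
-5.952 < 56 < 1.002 False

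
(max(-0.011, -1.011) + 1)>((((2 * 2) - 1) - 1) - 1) False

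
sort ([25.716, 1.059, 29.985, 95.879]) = [1.059, 25.716, 29.985, 95.879]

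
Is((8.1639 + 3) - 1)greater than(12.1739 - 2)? No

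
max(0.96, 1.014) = 1.014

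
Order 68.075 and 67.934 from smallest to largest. 67.934, 68.075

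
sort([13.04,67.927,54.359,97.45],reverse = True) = [97.45,67.927,54.359,13.04]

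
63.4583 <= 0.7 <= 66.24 False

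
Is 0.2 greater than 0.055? Yes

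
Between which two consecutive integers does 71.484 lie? 71 and 72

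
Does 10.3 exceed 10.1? Yes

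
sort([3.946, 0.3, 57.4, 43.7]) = [0.3, 3.946, 43.7, 57.4]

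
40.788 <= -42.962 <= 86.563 False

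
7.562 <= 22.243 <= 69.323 True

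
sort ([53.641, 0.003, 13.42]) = [0.003, 13.42, 53.641]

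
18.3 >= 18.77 False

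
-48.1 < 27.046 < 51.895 True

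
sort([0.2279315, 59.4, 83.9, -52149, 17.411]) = [-52149, 0.2279315, 17.411, 59.4, 83.9]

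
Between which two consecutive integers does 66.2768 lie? 66 and 67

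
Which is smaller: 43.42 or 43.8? 43.42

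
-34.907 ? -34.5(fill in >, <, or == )<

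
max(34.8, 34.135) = 34.8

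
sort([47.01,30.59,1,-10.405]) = [-10.405,1,30.59,47.01]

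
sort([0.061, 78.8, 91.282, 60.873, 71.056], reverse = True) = [91.282, 78.8, 71.056, 60.873, 0.061]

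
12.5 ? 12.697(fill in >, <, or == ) <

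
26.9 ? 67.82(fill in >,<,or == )<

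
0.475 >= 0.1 True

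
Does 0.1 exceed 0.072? Yes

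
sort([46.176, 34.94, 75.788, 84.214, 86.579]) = [34.94, 46.176, 75.788, 84.214, 86.579]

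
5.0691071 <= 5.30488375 True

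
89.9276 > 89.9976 False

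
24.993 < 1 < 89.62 False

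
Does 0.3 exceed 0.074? Yes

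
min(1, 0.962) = 0.962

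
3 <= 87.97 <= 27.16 False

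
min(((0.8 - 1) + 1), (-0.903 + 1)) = 0.097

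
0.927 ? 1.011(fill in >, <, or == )<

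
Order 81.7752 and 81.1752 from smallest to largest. 81.1752, 81.7752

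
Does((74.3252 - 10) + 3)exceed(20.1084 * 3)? Yes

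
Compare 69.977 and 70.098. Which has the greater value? 70.098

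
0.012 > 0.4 False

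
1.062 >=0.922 True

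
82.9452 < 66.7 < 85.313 False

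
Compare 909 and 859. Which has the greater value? 909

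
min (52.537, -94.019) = -94.019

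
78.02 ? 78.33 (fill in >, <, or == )<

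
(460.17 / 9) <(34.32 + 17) True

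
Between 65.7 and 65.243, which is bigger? 65.7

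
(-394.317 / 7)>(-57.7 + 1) True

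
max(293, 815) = 815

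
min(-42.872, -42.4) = -42.872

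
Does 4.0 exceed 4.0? No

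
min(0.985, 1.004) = 0.985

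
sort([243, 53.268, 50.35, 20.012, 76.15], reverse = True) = [243, 76.15, 53.268, 50.35, 20.012]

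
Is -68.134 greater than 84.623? No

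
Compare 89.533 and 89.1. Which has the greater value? 89.533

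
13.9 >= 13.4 True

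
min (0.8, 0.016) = 0.016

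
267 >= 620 False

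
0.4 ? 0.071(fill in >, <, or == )>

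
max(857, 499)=857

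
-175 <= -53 True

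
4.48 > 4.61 False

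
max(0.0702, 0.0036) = 0.0702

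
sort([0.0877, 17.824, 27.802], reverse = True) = [27.802, 17.824, 0.0877]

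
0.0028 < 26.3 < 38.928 True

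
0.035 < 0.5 True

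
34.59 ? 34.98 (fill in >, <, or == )<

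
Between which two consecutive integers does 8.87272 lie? 8 and 9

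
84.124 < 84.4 True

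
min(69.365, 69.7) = 69.365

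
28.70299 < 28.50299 False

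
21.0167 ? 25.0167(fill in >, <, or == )<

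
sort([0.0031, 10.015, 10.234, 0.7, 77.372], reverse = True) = [77.372, 10.234, 10.015, 0.7, 0.0031]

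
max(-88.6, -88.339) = -88.339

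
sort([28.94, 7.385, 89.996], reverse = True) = [89.996, 28.94, 7.385]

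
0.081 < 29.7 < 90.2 True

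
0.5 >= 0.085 True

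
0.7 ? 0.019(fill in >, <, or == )>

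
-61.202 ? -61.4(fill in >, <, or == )>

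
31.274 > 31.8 False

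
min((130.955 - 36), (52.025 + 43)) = 94.955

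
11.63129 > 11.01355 True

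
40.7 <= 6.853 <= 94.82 False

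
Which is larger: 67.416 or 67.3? 67.416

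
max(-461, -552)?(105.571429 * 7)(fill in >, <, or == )<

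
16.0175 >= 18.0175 False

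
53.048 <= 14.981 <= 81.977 False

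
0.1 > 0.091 True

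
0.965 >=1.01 False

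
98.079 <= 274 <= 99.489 False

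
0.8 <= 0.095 False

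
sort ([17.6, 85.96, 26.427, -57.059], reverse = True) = [85.96, 26.427, 17.6, -57.059]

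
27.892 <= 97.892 True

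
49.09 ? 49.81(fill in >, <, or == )<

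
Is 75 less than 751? Yes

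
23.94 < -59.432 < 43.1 False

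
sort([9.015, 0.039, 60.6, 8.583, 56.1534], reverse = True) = [60.6, 56.1534, 9.015, 8.583, 0.039]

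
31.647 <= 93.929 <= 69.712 False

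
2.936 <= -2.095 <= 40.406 False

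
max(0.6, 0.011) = 0.6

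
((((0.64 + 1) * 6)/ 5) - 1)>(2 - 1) False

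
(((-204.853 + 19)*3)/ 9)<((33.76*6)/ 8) True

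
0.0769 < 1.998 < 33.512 True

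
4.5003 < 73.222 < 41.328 False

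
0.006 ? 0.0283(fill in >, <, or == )<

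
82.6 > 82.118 True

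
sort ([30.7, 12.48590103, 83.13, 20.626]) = [12.48590103, 20.626, 30.7, 83.13]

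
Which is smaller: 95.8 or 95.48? 95.48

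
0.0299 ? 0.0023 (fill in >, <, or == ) >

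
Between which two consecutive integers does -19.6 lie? -20 and -19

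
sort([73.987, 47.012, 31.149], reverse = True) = [73.987, 47.012, 31.149]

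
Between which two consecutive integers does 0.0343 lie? 0 and 1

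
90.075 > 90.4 False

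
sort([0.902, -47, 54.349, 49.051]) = [-47, 0.902, 49.051, 54.349]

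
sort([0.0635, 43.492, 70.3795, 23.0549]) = [0.0635, 23.0549, 43.492, 70.3795]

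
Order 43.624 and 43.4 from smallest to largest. 43.4, 43.624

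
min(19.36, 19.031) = 19.031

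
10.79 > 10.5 True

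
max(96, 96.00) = 96.00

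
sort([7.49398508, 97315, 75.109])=[7.49398508, 75.109, 97315]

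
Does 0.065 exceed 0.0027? Yes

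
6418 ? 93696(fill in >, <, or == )<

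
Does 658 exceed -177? Yes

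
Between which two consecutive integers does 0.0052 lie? 0 and 1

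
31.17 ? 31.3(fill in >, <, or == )<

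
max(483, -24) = 483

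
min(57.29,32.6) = 32.6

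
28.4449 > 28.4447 True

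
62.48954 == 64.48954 False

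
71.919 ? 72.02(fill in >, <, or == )<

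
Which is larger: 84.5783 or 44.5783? 84.5783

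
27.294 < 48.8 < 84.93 True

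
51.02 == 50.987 False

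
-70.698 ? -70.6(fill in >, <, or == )<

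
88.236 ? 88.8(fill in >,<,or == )<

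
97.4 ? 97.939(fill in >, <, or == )<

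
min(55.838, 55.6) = 55.6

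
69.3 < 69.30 False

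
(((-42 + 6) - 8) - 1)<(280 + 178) True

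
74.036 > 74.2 False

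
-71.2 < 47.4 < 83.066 True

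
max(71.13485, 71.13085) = 71.13485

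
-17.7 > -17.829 True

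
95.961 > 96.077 False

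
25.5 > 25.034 True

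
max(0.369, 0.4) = 0.4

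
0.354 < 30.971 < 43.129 True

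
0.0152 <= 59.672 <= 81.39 True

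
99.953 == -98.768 False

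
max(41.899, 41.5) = 41.899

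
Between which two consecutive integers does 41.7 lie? 41 and 42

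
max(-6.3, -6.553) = -6.3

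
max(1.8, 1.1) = 1.8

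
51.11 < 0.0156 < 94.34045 False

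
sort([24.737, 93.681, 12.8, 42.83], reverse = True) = [93.681, 42.83, 24.737, 12.8]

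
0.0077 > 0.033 False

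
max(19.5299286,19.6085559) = 19.6085559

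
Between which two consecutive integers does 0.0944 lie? 0 and 1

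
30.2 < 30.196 False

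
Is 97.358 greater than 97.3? Yes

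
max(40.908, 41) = 41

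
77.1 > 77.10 False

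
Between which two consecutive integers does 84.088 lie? 84 and 85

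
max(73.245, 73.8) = 73.8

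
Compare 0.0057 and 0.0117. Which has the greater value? 0.0117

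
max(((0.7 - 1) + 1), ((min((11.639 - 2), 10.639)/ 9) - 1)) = 0.7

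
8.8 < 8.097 False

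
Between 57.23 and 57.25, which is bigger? 57.25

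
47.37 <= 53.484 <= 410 True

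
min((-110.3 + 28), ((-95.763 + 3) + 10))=-82.763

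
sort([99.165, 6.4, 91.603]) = [6.4, 91.603, 99.165]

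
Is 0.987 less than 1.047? Yes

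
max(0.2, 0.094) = 0.2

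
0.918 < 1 True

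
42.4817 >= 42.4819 False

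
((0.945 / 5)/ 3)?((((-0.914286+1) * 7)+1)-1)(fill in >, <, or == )<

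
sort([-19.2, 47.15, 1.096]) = [-19.2, 1.096, 47.15]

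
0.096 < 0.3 True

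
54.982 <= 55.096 True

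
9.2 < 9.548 True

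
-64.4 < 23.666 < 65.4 True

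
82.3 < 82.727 True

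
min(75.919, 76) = 75.919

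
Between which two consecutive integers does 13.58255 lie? 13 and 14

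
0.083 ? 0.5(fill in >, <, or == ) <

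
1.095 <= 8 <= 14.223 True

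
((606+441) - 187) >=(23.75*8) True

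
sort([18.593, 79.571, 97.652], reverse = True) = [97.652, 79.571, 18.593]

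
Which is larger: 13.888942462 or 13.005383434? 13.888942462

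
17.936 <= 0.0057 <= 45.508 False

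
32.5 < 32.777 True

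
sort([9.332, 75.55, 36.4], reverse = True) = [75.55, 36.4, 9.332]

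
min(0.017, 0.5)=0.017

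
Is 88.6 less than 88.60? No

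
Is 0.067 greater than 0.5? No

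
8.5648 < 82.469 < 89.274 True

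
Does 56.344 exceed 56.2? Yes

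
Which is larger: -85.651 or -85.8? -85.651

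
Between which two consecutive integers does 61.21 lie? 61 and 62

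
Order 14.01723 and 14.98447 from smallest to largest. 14.01723, 14.98447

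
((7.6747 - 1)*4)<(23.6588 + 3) False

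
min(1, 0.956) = 0.956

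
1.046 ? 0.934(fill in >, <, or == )>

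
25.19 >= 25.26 False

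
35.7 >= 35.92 False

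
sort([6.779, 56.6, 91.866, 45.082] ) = [6.779, 45.082, 56.6, 91.866]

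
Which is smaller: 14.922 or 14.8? 14.8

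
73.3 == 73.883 False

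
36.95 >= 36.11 True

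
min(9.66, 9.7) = 9.66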